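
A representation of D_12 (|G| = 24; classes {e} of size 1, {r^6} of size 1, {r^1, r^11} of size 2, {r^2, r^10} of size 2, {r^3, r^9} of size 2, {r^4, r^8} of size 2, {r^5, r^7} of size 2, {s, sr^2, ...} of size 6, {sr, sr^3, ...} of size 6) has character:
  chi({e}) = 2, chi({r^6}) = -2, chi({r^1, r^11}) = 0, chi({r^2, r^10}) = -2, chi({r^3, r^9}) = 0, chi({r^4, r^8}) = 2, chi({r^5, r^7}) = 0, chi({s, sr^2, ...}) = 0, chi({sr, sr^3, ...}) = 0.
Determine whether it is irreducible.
Irreducible: <chi, chi> = 1.

<chi, chi> = (1/|G|) sum_C |C| * |chi(C)|^2 = (1/24)[1*|2|^2 + 1*|-2|^2 + 2*|0|^2 + 2*|-2|^2 + 2*|0|^2 + 2*|2|^2 + 2*|0|^2 + 6*|0|^2 + 6*|0|^2]
  = (1/24)[(4) + (4) + (0) + (8) + (0) + (8) + (0) + (0) + (0)] = 24/24 = 1.
A character is irreducible iff <chi, chi> = 1, so this representation is irreducible.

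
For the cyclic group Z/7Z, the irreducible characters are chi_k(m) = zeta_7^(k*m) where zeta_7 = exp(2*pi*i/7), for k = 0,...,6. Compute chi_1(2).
chi_1(2) = zeta_7^2 = exp(4*I*pi/7)

Why: chi_1(2) = zeta_7^(1*2) = zeta_7^2. Since zeta_7^7 = 1, this equals zeta_7^2 = exp(2*pi*i*2/7) = exp(4*I*pi/7).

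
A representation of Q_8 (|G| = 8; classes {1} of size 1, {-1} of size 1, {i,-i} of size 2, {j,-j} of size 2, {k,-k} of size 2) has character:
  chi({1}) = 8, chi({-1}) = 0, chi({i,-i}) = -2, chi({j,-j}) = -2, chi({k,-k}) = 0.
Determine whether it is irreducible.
Not irreducible (reducible): <chi, chi> = 10 > 1.

Proof sketch: <chi, chi> = (1/|G|) sum_C |C| * |chi(C)|^2 = (1/8)[1*|8|^2 + 1*|0|^2 + 2*|-2|^2 + 2*|-2|^2 + 2*|0|^2]
  = (1/8)[(64) + (0) + (8) + (8) + (0)] = 80/8 = 10.
A character is irreducible iff <chi, chi> = 1, so this representation is reducible.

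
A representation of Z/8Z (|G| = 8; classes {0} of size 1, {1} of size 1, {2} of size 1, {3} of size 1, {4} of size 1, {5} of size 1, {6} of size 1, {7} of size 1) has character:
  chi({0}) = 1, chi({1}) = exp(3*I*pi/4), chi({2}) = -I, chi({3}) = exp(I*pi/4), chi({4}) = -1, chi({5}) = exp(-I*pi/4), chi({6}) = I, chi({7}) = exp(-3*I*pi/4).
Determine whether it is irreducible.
Irreducible: <chi, chi> = 1.

Why: <chi, chi> = (1/|G|) sum_C |C| * |chi(C)|^2 = (1/8)[1*|1|^2 + 1*|exp(3*I*pi/4)|^2 + 1*|-I|^2 + 1*|exp(I*pi/4)|^2 + 1*|-1|^2 + 1*|exp(-I*pi/4)|^2 + 1*|I|^2 + 1*|exp(-3*I*pi/4)|^2]
  = (1/8)[(1) + (1) + (1) + (1) + (1) + (1) + (1) + (1)] = 8/8 = 1.
(Exp terms are combined using exp(i*s)*conj(exp(i*t)) = exp(i*(s-t)), and sums of them are collapsed using the identity that for every m > 1 the m distinct m-th roots of unity sum to 0, e.g. 1 + exp(2*I*pi/3) + exp(-2*I*pi/3) = 0.)
A character is irreducible iff <chi, chi> = 1, so this representation is irreducible.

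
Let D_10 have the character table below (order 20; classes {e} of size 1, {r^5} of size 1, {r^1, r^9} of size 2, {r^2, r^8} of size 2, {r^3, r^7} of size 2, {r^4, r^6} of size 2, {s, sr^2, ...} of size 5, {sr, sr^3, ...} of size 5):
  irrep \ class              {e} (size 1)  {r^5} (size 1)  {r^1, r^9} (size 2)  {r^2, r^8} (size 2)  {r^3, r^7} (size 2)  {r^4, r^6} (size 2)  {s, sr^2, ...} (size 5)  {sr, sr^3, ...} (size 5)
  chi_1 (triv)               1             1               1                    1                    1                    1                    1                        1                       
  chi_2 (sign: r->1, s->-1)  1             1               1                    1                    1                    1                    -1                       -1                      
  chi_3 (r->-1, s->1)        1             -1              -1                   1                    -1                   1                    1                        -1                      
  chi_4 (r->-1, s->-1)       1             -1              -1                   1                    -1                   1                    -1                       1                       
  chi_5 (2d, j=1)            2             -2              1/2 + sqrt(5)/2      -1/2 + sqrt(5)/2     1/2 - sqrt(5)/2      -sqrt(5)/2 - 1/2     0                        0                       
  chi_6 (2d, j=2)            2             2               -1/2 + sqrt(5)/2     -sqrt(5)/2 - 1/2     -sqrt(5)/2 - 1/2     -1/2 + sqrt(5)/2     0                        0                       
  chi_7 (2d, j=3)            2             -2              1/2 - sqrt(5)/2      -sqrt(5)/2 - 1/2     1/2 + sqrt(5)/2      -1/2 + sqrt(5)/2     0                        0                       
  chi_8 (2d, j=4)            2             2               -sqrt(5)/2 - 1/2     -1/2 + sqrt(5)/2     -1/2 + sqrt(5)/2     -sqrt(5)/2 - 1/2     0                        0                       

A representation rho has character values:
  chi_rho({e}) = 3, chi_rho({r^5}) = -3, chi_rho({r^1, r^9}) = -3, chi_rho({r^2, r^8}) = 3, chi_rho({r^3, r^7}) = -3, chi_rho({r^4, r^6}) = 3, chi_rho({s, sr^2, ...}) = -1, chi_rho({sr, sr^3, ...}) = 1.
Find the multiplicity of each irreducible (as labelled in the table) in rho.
Multiplicities: chi_1: 0, chi_2: 0, chi_3: 1, chi_4: 2, chi_5: 0, chi_6: 0, chi_7: 0, chi_8: 0.

Solution. Use <chi_rho, chi> = (1/|G|) sum_C |C| * chi_rho(C) * conj(chi(C)) with |G| = 20 for each irreducible chi in the table:
  <chi_rho, chi_1> = (1/20)[1*(3)*conj(1) + 1*(-3)*conj(1) + 2*(-3)*conj(1) + 2*(3)*conj(1) + 2*(-3)*conj(1) + 2*(3)*conj(1) + 5*(-1)*conj(1) + 5*(1)*conj(1)]
      = (1/20)[(3) + (-3) + (-6) + (6) + (-6) + (6) + (-5) + (5)] = 0/20 = 0
  <chi_rho, chi_2> = (1/20)[1*(3)*conj(1) + 1*(-3)*conj(1) + 2*(-3)*conj(1) + 2*(3)*conj(1) + 2*(-3)*conj(1) + 2*(3)*conj(1) + 5*(-1)*conj(-1) + 5*(1)*conj(-1)]
      = (1/20)[(3) + (-3) + (-6) + (6) + (-6) + (6) + (5) + (-5)] = 0/20 = 0
  <chi_rho, chi_3> = (1/20)[1*(3)*conj(1) + 1*(-3)*conj(-1) + 2*(-3)*conj(-1) + 2*(3)*conj(1) + 2*(-3)*conj(-1) + 2*(3)*conj(1) + 5*(-1)*conj(1) + 5*(1)*conj(-1)]
      = (1/20)[(3) + (3) + (6) + (6) + (6) + (6) + (-5) + (-5)] = 20/20 = 1
  <chi_rho, chi_4> = (1/20)[1*(3)*conj(1) + 1*(-3)*conj(-1) + 2*(-3)*conj(-1) + 2*(3)*conj(1) + 2*(-3)*conj(-1) + 2*(3)*conj(1) + 5*(-1)*conj(-1) + 5*(1)*conj(1)]
      = (1/20)[(3) + (3) + (6) + (6) + (6) + (6) + (5) + (5)] = 40/20 = 2
  <chi_rho, chi_5> = (1/20)[1*(3)*conj(2) + 1*(-3)*conj(-2) + 2*(-3)*conj(1/2 + sqrt(5)/2) + 2*(3)*conj(-1/2 + sqrt(5)/2) + 2*(-3)*conj(1/2 - sqrt(5)/2) + 2*(3)*conj(-sqrt(5)/2 - 1/2) + 5*(-1)*conj(0) + 5*(1)*conj(0)]
      = (1/20)[(6) + (6) + (-3*sqrt(5) - 3) + (-3 + 3*sqrt(5)) + (-3 + 3*sqrt(5)) + (-3*sqrt(5) - 3) + (0) + (0)] = 0/20 = 0
  <chi_rho, chi_6> = (1/20)[1*(3)*conj(2) + 1*(-3)*conj(2) + 2*(-3)*conj(-1/2 + sqrt(5)/2) + 2*(3)*conj(-sqrt(5)/2 - 1/2) + 2*(-3)*conj(-sqrt(5)/2 - 1/2) + 2*(3)*conj(-1/2 + sqrt(5)/2) + 5*(-1)*conj(0) + 5*(1)*conj(0)]
      = (1/20)[(6) + (-6) + (3 - 3*sqrt(5)) + (-3*sqrt(5) - 3) + (3 + 3*sqrt(5)) + (-3 + 3*sqrt(5)) + (0) + (0)] = 0/20 = 0
  <chi_rho, chi_7> = (1/20)[1*(3)*conj(2) + 1*(-3)*conj(-2) + 2*(-3)*conj(1/2 - sqrt(5)/2) + 2*(3)*conj(-sqrt(5)/2 - 1/2) + 2*(-3)*conj(1/2 + sqrt(5)/2) + 2*(3)*conj(-1/2 + sqrt(5)/2) + 5*(-1)*conj(0) + 5*(1)*conj(0)]
      = (1/20)[(6) + (6) + (-3 + 3*sqrt(5)) + (-3*sqrt(5) - 3) + (-3*sqrt(5) - 3) + (-3 + 3*sqrt(5)) + (0) + (0)] = 0/20 = 0
  <chi_rho, chi_8> = (1/20)[1*(3)*conj(2) + 1*(-3)*conj(2) + 2*(-3)*conj(-sqrt(5)/2 - 1/2) + 2*(3)*conj(-1/2 + sqrt(5)/2) + 2*(-3)*conj(-1/2 + sqrt(5)/2) + 2*(3)*conj(-sqrt(5)/2 - 1/2) + 5*(-1)*conj(0) + 5*(1)*conj(0)]
      = (1/20)[(6) + (-6) + (3 + 3*sqrt(5)) + (-3 + 3*sqrt(5)) + (3 - 3*sqrt(5)) + (-3*sqrt(5) - 3) + (0) + (0)] = 0/20 = 0
Dimension check: dim(rho) = sum (mult * dim) = 0*1 + 0*1 + 1*1 + 2*1 + 0*2 + 0*2 + 0*2 + 0*2 = 3 = chi_rho(e) = 3.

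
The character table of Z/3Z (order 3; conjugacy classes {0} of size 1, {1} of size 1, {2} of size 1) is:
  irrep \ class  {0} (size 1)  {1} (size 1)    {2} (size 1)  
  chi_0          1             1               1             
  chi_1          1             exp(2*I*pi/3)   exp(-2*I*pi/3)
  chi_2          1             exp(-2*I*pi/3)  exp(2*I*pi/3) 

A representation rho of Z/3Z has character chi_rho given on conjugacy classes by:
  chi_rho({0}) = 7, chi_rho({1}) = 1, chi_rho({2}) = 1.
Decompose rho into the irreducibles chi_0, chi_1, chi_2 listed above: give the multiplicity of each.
Multiplicities: chi_0: 3, chi_1: 2, chi_2: 2.

Explanation: Use <chi_rho, chi> = (1/|G|) sum_C |C| * chi_rho(C) * conj(chi(C)) with |G| = 3 for each irreducible chi in the table:
  <chi_rho, chi_0> = (1/3)[1*(7)*conj(1) + 1*(1)*conj(1) + 1*(1)*conj(1)]
      = (1/3)[(7) + (1) + (1)] = 9/3 = 3
  <chi_rho, chi_1> = (1/3)[1*(7)*conj(1) + 1*(1)*conj(exp(2*I*pi/3)) + 1*(1)*conj(exp(-2*I*pi/3))]
      = (1/3)[(7) + (2 + 3*exp(-2*I*pi/3) + 2*exp(2*I*pi/3)) + (2 + 2*exp(-2*I*pi/3) + 3*exp(2*I*pi/3))] = 6/3 = 2
  <chi_rho, chi_2> = (1/3)[1*(7)*conj(1) + 1*(1)*conj(exp(-2*I*pi/3)) + 1*(1)*conj(exp(2*I*pi/3))]
      = (1/3)[(7) + (2 + 2*exp(-2*I*pi/3) + 3*exp(2*I*pi/3)) + (2 + 3*exp(-2*I*pi/3) + 2*exp(2*I*pi/3))] = 6/3 = 2
(Exp terms are combined using exp(i*s)*conj(exp(i*t)) = exp(i*(s-t)), and sums of them are collapsed using the identity that for every m > 1 the m distinct m-th roots of unity sum to 0, e.g. 1 + exp(2*I*pi/3) + exp(-2*I*pi/3) = 0.)
Dimension check: dim(rho) = sum (mult * dim) = 3*1 + 2*1 + 2*1 = 7 = chi_rho(e) = 7.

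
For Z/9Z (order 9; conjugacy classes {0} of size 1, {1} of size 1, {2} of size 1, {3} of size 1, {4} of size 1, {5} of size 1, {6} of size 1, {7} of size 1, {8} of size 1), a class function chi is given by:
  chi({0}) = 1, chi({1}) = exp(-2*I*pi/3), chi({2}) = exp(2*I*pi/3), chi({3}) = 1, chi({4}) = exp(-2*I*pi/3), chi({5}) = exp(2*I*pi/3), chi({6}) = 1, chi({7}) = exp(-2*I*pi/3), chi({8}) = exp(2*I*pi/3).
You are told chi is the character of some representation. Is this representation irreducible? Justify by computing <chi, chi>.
Irreducible: <chi, chi> = 1.

Reasoning: <chi, chi> = (1/|G|) sum_C |C| * |chi(C)|^2 = (1/9)[1*|1|^2 + 1*|exp(-2*I*pi/3)|^2 + 1*|exp(2*I*pi/3)|^2 + 1*|1|^2 + 1*|exp(-2*I*pi/3)|^2 + 1*|exp(2*I*pi/3)|^2 + 1*|1|^2 + 1*|exp(-2*I*pi/3)|^2 + 1*|exp(2*I*pi/3)|^2]
  = (1/9)[(1) + (1) + (1) + (1) + (1) + (1) + (1) + (1) + (1)] = 9/9 = 1.
(Exp terms are combined using exp(i*s)*conj(exp(i*t)) = exp(i*(s-t)), and sums of them are collapsed using the identity that for every m > 1 the m distinct m-th roots of unity sum to 0, e.g. 1 + exp(2*I*pi/3) + exp(-2*I*pi/3) = 0.)
A character is irreducible iff <chi, chi> = 1, so this representation is irreducible.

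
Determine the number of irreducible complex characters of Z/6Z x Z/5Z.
30

Derivation: The number of irreducible complex representations of a finite group equals its number of conjugacy classes. Z/6Z x Z/5Z is abelian of order 30, so every element is its own conjugacy class: 30 classes, so Z/6Z x Z/5Z (order 30) has exactly 30 irreducible complex representations.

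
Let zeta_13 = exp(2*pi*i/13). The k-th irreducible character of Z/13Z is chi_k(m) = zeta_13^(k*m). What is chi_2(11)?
chi_2(11) = zeta_13^22 = exp(-8*I*pi/13)

Justification: chi_2(11) = zeta_13^(2*11) = zeta_13^22. Since zeta_13^13 = 1, this equals zeta_13^9 = exp(2*pi*i*9/13) = exp(-8*I*pi/13).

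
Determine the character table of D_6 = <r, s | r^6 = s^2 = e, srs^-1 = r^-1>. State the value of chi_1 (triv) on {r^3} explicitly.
Conjugacy classes: {e} of size 1, {r^3} of size 1, {r^1, r^5} of size 2, {r^2, r^4} of size 2, {s, sr^2, ...} of size 3, {sr, sr^3, ...} of size 3.
Character table:
  irrep \ class              {e} (size 1)  {r^3} (size 1)  {r^1, r^5} (size 2)  {r^2, r^4} (size 2)  {s, sr^2, ...} (size 3)  {sr, sr^3, ...} (size 3)
  chi_1 (triv)               1             1               1                    1                    1                        1                       
  chi_2 (sign: r->1, s->-1)  1             1               1                    1                    -1                       -1                      
  chi_3 (r->-1, s->1)        1             -1              -1                   1                    1                        -1                      
  chi_4 (r->-1, s->-1)       1             -1              -1                   1                    -1                       1                       
  chi_5 (2d, j=1)            2             -2              1                    -1                   0                        0                       
  chi_6 (2d, j=2)            2             2               -1                   -1                   0                        0                       

Spot check: chi_1 (triv) on {r^3} = 1.

Argument: D_6 has order 2*6 = 12 with 6 conjugacy classes, hence 6 irreducibles. Sum of squared dims 1 + 1 + 1 + 1 + 4 + 4 = 12 = |G|. Linear characters come from the abelianisation; the 2-dimensional irreps have character r^k -> 2*cos(2*pi*j*k/6), reflections -> 0.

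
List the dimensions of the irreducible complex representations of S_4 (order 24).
Dimensions: 1, 1, 2, 3, 3

Justification: There are 5 irreducibles (= number of conjugacy classes). Their dimensions d_i satisfy sum d_i^2 = |G| = 24: 1 + 1 + 4 + 9 + 9 = 24.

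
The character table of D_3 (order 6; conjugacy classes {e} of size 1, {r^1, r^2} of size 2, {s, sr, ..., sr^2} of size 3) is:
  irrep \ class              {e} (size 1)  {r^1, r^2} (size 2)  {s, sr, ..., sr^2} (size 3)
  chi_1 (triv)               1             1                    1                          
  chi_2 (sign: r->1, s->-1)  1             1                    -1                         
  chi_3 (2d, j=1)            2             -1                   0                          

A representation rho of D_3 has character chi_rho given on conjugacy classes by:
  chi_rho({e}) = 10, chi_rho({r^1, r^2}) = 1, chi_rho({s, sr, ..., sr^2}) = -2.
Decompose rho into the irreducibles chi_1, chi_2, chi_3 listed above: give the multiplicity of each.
Multiplicities: chi_1: 1, chi_2: 3, chi_3: 3.

Working: Use <chi_rho, chi> = (1/|G|) sum_C |C| * chi_rho(C) * conj(chi(C)) with |G| = 6 for each irreducible chi in the table:
  <chi_rho, chi_1> = (1/6)[1*(10)*conj(1) + 2*(1)*conj(1) + 3*(-2)*conj(1)]
      = (1/6)[(10) + (2) + (-6)] = 6/6 = 1
  <chi_rho, chi_2> = (1/6)[1*(10)*conj(1) + 2*(1)*conj(1) + 3*(-2)*conj(-1)]
      = (1/6)[(10) + (2) + (6)] = 18/6 = 3
  <chi_rho, chi_3> = (1/6)[1*(10)*conj(2) + 2*(1)*conj(-1) + 3*(-2)*conj(0)]
      = (1/6)[(20) + (-2) + (0)] = 18/6 = 3
Dimension check: dim(rho) = sum (mult * dim) = 1*1 + 3*1 + 3*2 = 10 = chi_rho(e) = 10.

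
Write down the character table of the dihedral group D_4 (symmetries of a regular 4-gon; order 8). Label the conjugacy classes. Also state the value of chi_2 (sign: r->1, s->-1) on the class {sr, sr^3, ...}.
Conjugacy classes: {e} of size 1, {r^2} of size 1, {r^1, r^3} of size 2, {s, sr^2, ...} of size 2, {sr, sr^3, ...} of size 2.
Character table:
  irrep \ class              {e} (size 1)  {r^2} (size 1)  {r^1, r^3} (size 2)  {s, sr^2, ...} (size 2)  {sr, sr^3, ...} (size 2)
  chi_1 (triv)               1             1               1                    1                        1                       
  chi_2 (sign: r->1, s->-1)  1             1               1                    -1                       -1                      
  chi_3 (r->-1, s->1)        1             1               -1                   1                        -1                      
  chi_4 (r->-1, s->-1)       1             1               -1                   -1                       1                       
  chi_5 (2d, j=1)            2             -2              0                    0                        0                       

Spot check: chi_2 (sign: r->1, s->-1) on {sr, sr^3, ...} = -1.

Derivation: D_4 has order 2*4 = 8 with 5 conjugacy classes, hence 5 irreducibles. Sum of squared dims 1 + 1 + 1 + 1 + 4 = 8 = |G|. Linear characters come from the abelianisation; the 2-dimensional irreps have character r^k -> 2*cos(2*pi*j*k/4), reflections -> 0.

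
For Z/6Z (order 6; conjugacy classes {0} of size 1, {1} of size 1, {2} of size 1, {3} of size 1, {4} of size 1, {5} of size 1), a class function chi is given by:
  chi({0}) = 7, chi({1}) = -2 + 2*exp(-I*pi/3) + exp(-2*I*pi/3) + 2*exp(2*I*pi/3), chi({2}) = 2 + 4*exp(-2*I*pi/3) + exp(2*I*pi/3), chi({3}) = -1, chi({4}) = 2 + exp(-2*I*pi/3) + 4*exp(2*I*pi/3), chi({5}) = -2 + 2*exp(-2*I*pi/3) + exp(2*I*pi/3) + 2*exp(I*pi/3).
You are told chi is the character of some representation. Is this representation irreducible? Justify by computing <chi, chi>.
Not irreducible (reducible): <chi, chi> = 13 > 1.

Explanation: <chi, chi> = (1/|G|) sum_C |C| * |chi(C)|^2 = (1/6)[1*|7|^2 + 1*|-2 + 2*exp(-I*pi/3) + exp(-2*I*pi/3) + 2*exp(2*I*pi/3)|^2 + 1*|2 + 4*exp(-2*I*pi/3) + exp(2*I*pi/3)|^2 + 1*|-1|^2 + 1*|2 + exp(-2*I*pi/3) + 4*exp(2*I*pi/3)|^2 + 1*|-2 + 2*exp(-2*I*pi/3) + exp(2*I*pi/3) + 2*exp(I*pi/3)|^2]
  = (1/6)[(49) + (7) + (7) + (1) + (7) + (7)] = 78/6 = 13.
(Exp terms are combined using exp(i*s)*conj(exp(i*t)) = exp(i*(s-t)), and sums of them are collapsed using the identity that for every m > 1 the m distinct m-th roots of unity sum to 0, e.g. 1 + exp(2*I*pi/3) + exp(-2*I*pi/3) = 0.)
A character is irreducible iff <chi, chi> = 1, so this representation is reducible.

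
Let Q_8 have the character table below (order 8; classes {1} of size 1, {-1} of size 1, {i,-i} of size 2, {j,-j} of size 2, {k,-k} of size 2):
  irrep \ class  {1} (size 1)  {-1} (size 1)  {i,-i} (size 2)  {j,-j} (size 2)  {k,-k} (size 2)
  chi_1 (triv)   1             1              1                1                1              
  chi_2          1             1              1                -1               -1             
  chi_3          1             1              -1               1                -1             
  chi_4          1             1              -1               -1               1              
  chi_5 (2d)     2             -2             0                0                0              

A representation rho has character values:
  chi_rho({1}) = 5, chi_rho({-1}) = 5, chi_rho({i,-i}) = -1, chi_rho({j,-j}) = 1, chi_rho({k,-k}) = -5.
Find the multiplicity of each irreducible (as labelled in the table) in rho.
Multiplicities: chi_1: 0, chi_2: 2, chi_3: 3, chi_4: 0, chi_5: 0.

Use <chi_rho, chi> = (1/|G|) sum_C |C| * chi_rho(C) * conj(chi(C)) with |G| = 8 for each irreducible chi in the table:
  <chi_rho, chi_1> = (1/8)[1*(5)*conj(1) + 1*(5)*conj(1) + 2*(-1)*conj(1) + 2*(1)*conj(1) + 2*(-5)*conj(1)]
      = (1/8)[(5) + (5) + (-2) + (2) + (-10)] = 0/8 = 0
  <chi_rho, chi_2> = (1/8)[1*(5)*conj(1) + 1*(5)*conj(1) + 2*(-1)*conj(1) + 2*(1)*conj(-1) + 2*(-5)*conj(-1)]
      = (1/8)[(5) + (5) + (-2) + (-2) + (10)] = 16/8 = 2
  <chi_rho, chi_3> = (1/8)[1*(5)*conj(1) + 1*(5)*conj(1) + 2*(-1)*conj(-1) + 2*(1)*conj(1) + 2*(-5)*conj(-1)]
      = (1/8)[(5) + (5) + (2) + (2) + (10)] = 24/8 = 3
  <chi_rho, chi_4> = (1/8)[1*(5)*conj(1) + 1*(5)*conj(1) + 2*(-1)*conj(-1) + 2*(1)*conj(-1) + 2*(-5)*conj(1)]
      = (1/8)[(5) + (5) + (2) + (-2) + (-10)] = 0/8 = 0
  <chi_rho, chi_5> = (1/8)[1*(5)*conj(2) + 1*(5)*conj(-2) + 2*(-1)*conj(0) + 2*(1)*conj(0) + 2*(-5)*conj(0)]
      = (1/8)[(10) + (-10) + (0) + (0) + (0)] = 0/8 = 0
Dimension check: dim(rho) = sum (mult * dim) = 0*1 + 2*1 + 3*1 + 0*1 + 0*2 = 5 = chi_rho(e) = 5.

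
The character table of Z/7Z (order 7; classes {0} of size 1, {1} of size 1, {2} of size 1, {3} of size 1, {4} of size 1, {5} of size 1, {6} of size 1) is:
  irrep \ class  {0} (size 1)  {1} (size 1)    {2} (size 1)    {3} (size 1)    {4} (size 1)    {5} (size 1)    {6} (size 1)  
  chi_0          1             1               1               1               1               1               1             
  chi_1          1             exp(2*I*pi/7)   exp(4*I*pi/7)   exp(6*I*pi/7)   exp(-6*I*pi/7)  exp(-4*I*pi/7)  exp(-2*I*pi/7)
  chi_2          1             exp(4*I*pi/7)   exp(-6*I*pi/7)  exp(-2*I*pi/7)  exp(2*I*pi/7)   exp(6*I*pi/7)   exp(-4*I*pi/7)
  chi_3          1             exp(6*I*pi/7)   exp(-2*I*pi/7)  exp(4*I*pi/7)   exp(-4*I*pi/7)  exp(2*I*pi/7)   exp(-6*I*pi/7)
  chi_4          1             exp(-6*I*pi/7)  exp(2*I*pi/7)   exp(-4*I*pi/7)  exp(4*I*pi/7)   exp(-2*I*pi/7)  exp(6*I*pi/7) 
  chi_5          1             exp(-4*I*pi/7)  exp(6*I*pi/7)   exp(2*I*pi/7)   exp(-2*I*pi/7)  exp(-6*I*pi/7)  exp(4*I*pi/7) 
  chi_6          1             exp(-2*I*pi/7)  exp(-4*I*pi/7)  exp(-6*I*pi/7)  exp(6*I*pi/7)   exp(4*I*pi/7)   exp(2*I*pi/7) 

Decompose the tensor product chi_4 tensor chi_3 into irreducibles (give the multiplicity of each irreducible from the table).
chi_4 tensor chi_3 = chi_0 (all other irreducibles have multiplicity 0).

Why: The character of a tensor product is the pointwise product (chi_4 * chi_3)(C) = chi_4(C) * chi_3(C):
  {0}: (1)*(1), {1}: (exp(-6*I*pi/7))*(exp(6*I*pi/7)), {2}: (exp(2*I*pi/7))*(exp(-2*I*pi/7)), {3}: (exp(-4*I*pi/7))*(exp(4*I*pi/7)), {4}: (exp(4*I*pi/7))*(exp(-4*I*pi/7)), {5}: (exp(-2*I*pi/7))*(exp(2*I*pi/7)), {6}: (exp(6*I*pi/7))*(exp(-6*I*pi/7))
so (chi_4 * chi_3) takes values
  {0} -> 1, {1} -> 1, {2} -> 1, {3} -> 1, {4} -> 1, {5} -> 1, {6} -> 1.
Now take the inner product of this character with each irreducible chi from the table, <chi_4*chi_3, chi> = (1/7) sum_C |C| (chi_4*chi_3)(C) conj(chi(C)):
  <chi_4*chi_3, chi_0> = (1/7)[1*(1)*conj(1) + 1*(1)*conj(1) + 1*(1)*conj(1) + 1*(1)*conj(1) + 1*(1)*conj(1) + 1*(1)*conj(1) + 1*(1)*conj(1)]
      = (1/7)[(1) + (1) + (1) + (1) + (1) + (1) + (1)] = 7/7 = 1
  <chi_4*chi_3, chi_1> = (1/7)[1*(1)*conj(1) + 1*(1)*conj(exp(2*I*pi/7)) + 1*(1)*conj(exp(4*I*pi/7)) + 1*(1)*conj(exp(6*I*pi/7)) + 1*(1)*conj(exp(-6*I*pi/7)) + 1*(1)*conj(exp(-4*I*pi/7)) + 1*(1)*conj(exp(-2*I*pi/7))]
      = (1/7)[(1) + (exp(-2*I*pi/7)) + (exp(-4*I*pi/7)) + (exp(-6*I*pi/7)) + (exp(6*I*pi/7)) + (exp(4*I*pi/7)) + (exp(2*I*pi/7))] = 0/7 = 0
  <chi_4*chi_3, chi_2> = (1/7)[1*(1)*conj(1) + 1*(1)*conj(exp(4*I*pi/7)) + 1*(1)*conj(exp(-6*I*pi/7)) + 1*(1)*conj(exp(-2*I*pi/7)) + 1*(1)*conj(exp(2*I*pi/7)) + 1*(1)*conj(exp(6*I*pi/7)) + 1*(1)*conj(exp(-4*I*pi/7))]
      = (1/7)[(1) + (exp(-4*I*pi/7)) + (exp(6*I*pi/7)) + (exp(2*I*pi/7)) + (exp(-2*I*pi/7)) + (exp(-6*I*pi/7)) + (exp(4*I*pi/7))] = 0/7 = 0
  <chi_4*chi_3, chi_3> = (1/7)[1*(1)*conj(1) + 1*(1)*conj(exp(6*I*pi/7)) + 1*(1)*conj(exp(-2*I*pi/7)) + 1*(1)*conj(exp(4*I*pi/7)) + 1*(1)*conj(exp(-4*I*pi/7)) + 1*(1)*conj(exp(2*I*pi/7)) + 1*(1)*conj(exp(-6*I*pi/7))]
      = (1/7)[(1) + (exp(-6*I*pi/7)) + (exp(2*I*pi/7)) + (exp(-4*I*pi/7)) + (exp(4*I*pi/7)) + (exp(-2*I*pi/7)) + (exp(6*I*pi/7))] = 0/7 = 0
  <chi_4*chi_3, chi_4> = (1/7)[1*(1)*conj(1) + 1*(1)*conj(exp(-6*I*pi/7)) + 1*(1)*conj(exp(2*I*pi/7)) + 1*(1)*conj(exp(-4*I*pi/7)) + 1*(1)*conj(exp(4*I*pi/7)) + 1*(1)*conj(exp(-2*I*pi/7)) + 1*(1)*conj(exp(6*I*pi/7))]
      = (1/7)[(1) + (exp(6*I*pi/7)) + (exp(-2*I*pi/7)) + (exp(4*I*pi/7)) + (exp(-4*I*pi/7)) + (exp(2*I*pi/7)) + (exp(-6*I*pi/7))] = 0/7 = 0
  <chi_4*chi_3, chi_5> = (1/7)[1*(1)*conj(1) + 1*(1)*conj(exp(-4*I*pi/7)) + 1*(1)*conj(exp(6*I*pi/7)) + 1*(1)*conj(exp(2*I*pi/7)) + 1*(1)*conj(exp(-2*I*pi/7)) + 1*(1)*conj(exp(-6*I*pi/7)) + 1*(1)*conj(exp(4*I*pi/7))]
      = (1/7)[(1) + (exp(4*I*pi/7)) + (exp(-6*I*pi/7)) + (exp(-2*I*pi/7)) + (exp(2*I*pi/7)) + (exp(6*I*pi/7)) + (exp(-4*I*pi/7))] = 0/7 = 0
  <chi_4*chi_3, chi_6> = (1/7)[1*(1)*conj(1) + 1*(1)*conj(exp(-2*I*pi/7)) + 1*(1)*conj(exp(-4*I*pi/7)) + 1*(1)*conj(exp(-6*I*pi/7)) + 1*(1)*conj(exp(6*I*pi/7)) + 1*(1)*conj(exp(4*I*pi/7)) + 1*(1)*conj(exp(2*I*pi/7))]
      = (1/7)[(1) + (exp(2*I*pi/7)) + (exp(4*I*pi/7)) + (exp(6*I*pi/7)) + (exp(-6*I*pi/7)) + (exp(-4*I*pi/7)) + (exp(-2*I*pi/7))] = 0/7 = 0
(Exp terms are combined using exp(i*s)*conj(exp(i*t)) = exp(i*(s-t)), and sums of them are collapsed using the identity that for every m > 1 the m distinct m-th roots of unity sum to 0, e.g. 1 + exp(2*I*pi/3) + exp(-2*I*pi/3) = 0.)
Hence the multiplicities are chi_0: 1. Dimension check: dim(chi_4)*dim(chi_3) = 1*1 = 1 and sum (mult * dim) = 1*1 = 1.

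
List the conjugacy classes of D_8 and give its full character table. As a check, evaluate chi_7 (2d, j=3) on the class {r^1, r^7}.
Conjugacy classes: {e} of size 1, {r^4} of size 1, {r^1, r^7} of size 2, {r^2, r^6} of size 2, {r^3, r^5} of size 2, {s, sr^2, ...} of size 4, {sr, sr^3, ...} of size 4.
Character table:
  irrep \ class              {e} (size 1)  {r^4} (size 1)  {r^1, r^7} (size 2)  {r^2, r^6} (size 2)  {r^3, r^5} (size 2)  {s, sr^2, ...} (size 4)  {sr, sr^3, ...} (size 4)
  chi_1 (triv)               1             1               1                    1                    1                    1                        1                       
  chi_2 (sign: r->1, s->-1)  1             1               1                    1                    1                    -1                       -1                      
  chi_3 (r->-1, s->1)        1             1               -1                   1                    -1                   1                        -1                      
  chi_4 (r->-1, s->-1)       1             1               -1                   1                    -1                   -1                       1                       
  chi_5 (2d, j=1)            2             -2              sqrt(2)              0                    -sqrt(2)             0                        0                       
  chi_6 (2d, j=2)            2             2               0                    -2                   0                    0                        0                       
  chi_7 (2d, j=3)            2             -2              -sqrt(2)             0                    sqrt(2)              0                        0                       

Spot check: chi_7 (2d, j=3) on {r^1, r^7} = -sqrt(2).

Explanation: D_8 has order 2*8 = 16 with 7 conjugacy classes, hence 7 irreducibles. Sum of squared dims 1 + 1 + 1 + 1 + 4 + 4 + 4 = 16 = |G|. Linear characters come from the abelianisation; the 2-dimensional irreps have character r^k -> 2*cos(2*pi*j*k/8), reflections -> 0.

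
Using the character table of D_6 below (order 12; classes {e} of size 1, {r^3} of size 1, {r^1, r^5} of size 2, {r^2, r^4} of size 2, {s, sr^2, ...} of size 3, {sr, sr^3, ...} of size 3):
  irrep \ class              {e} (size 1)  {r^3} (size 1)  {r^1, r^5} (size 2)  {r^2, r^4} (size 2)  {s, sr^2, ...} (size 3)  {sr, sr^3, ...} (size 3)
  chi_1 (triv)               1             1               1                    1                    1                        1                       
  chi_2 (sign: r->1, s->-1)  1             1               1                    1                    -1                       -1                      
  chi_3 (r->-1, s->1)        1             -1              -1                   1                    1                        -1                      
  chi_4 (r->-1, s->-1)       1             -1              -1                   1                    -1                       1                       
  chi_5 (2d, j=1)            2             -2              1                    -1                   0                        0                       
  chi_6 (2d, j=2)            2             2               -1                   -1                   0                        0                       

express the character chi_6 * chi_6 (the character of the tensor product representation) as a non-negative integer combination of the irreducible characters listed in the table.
chi_6 tensor chi_6 = chi_1 + chi_2 + chi_6 (all other irreducibles have multiplicity 0).

Proof sketch: The character of a tensor product is the pointwise product (chi_6 * chi_6)(C) = chi_6(C) * chi_6(C):
  {e}: (2)*(2), {r^3}: (2)*(2), {r^1, r^5}: (-1)*(-1), {r^2, r^4}: (-1)*(-1), {s, sr^2, ...}: (0)*(0), {sr, sr^3, ...}: (0)*(0)
so (chi_6 * chi_6) takes values
  {e} -> 4, {r^3} -> 4, {r^1, r^5} -> 1, {r^2, r^4} -> 1, {s, sr^2, ...} -> 0, {sr, sr^3, ...} -> 0.
Now take the inner product of this character with each irreducible chi from the table, <chi_6*chi_6, chi> = (1/12) sum_C |C| (chi_6*chi_6)(C) conj(chi(C)):
  <chi_6*chi_6, chi_1> = (1/12)[1*(4)*conj(1) + 1*(4)*conj(1) + 2*(1)*conj(1) + 2*(1)*conj(1) + 3*(0)*conj(1) + 3*(0)*conj(1)]
      = (1/12)[(4) + (4) + (2) + (2) + (0) + (0)] = 12/12 = 1
  <chi_6*chi_6, chi_2> = (1/12)[1*(4)*conj(1) + 1*(4)*conj(1) + 2*(1)*conj(1) + 2*(1)*conj(1) + 3*(0)*conj(-1) + 3*(0)*conj(-1)]
      = (1/12)[(4) + (4) + (2) + (2) + (0) + (0)] = 12/12 = 1
  <chi_6*chi_6, chi_3> = (1/12)[1*(4)*conj(1) + 1*(4)*conj(-1) + 2*(1)*conj(-1) + 2*(1)*conj(1) + 3*(0)*conj(1) + 3*(0)*conj(-1)]
      = (1/12)[(4) + (-4) + (-2) + (2) + (0) + (0)] = 0/12 = 0
  <chi_6*chi_6, chi_4> = (1/12)[1*(4)*conj(1) + 1*(4)*conj(-1) + 2*(1)*conj(-1) + 2*(1)*conj(1) + 3*(0)*conj(-1) + 3*(0)*conj(1)]
      = (1/12)[(4) + (-4) + (-2) + (2) + (0) + (0)] = 0/12 = 0
  <chi_6*chi_6, chi_5> = (1/12)[1*(4)*conj(2) + 1*(4)*conj(-2) + 2*(1)*conj(1) + 2*(1)*conj(-1) + 3*(0)*conj(0) + 3*(0)*conj(0)]
      = (1/12)[(8) + (-8) + (2) + (-2) + (0) + (0)] = 0/12 = 0
  <chi_6*chi_6, chi_6> = (1/12)[1*(4)*conj(2) + 1*(4)*conj(2) + 2*(1)*conj(-1) + 2*(1)*conj(-1) + 3*(0)*conj(0) + 3*(0)*conj(0)]
      = (1/12)[(8) + (8) + (-2) + (-2) + (0) + (0)] = 12/12 = 1
Hence the multiplicities are chi_1: 1, chi_2: 1, chi_6: 1. Dimension check: dim(chi_6)*dim(chi_6) = 2*2 = 4 and sum (mult * dim) = 1*1 + 1*1 + 1*2 = 4.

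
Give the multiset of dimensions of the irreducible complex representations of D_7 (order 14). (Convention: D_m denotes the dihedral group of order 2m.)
Dimensions: 1, 1, 2, 2, 2

Solution. There are 5 irreducibles (= number of conjugacy classes). Their dimensions d_i satisfy sum d_i^2 = |G| = 14: 1 + 1 + 4 + 4 + 4 = 14.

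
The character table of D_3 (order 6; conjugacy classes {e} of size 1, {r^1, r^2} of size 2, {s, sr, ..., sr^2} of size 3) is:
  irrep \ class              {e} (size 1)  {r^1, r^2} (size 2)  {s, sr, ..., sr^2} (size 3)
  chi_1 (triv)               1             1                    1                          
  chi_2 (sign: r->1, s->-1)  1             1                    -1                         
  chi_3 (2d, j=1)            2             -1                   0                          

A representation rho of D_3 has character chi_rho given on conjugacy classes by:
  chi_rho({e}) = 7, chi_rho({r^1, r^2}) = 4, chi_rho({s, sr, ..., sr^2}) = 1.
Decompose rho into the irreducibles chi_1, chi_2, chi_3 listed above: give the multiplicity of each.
Multiplicities: chi_1: 3, chi_2: 2, chi_3: 1.

Justification: Use <chi_rho, chi> = (1/|G|) sum_C |C| * chi_rho(C) * conj(chi(C)) with |G| = 6 for each irreducible chi in the table:
  <chi_rho, chi_1> = (1/6)[1*(7)*conj(1) + 2*(4)*conj(1) + 3*(1)*conj(1)]
      = (1/6)[(7) + (8) + (3)] = 18/6 = 3
  <chi_rho, chi_2> = (1/6)[1*(7)*conj(1) + 2*(4)*conj(1) + 3*(1)*conj(-1)]
      = (1/6)[(7) + (8) + (-3)] = 12/6 = 2
  <chi_rho, chi_3> = (1/6)[1*(7)*conj(2) + 2*(4)*conj(-1) + 3*(1)*conj(0)]
      = (1/6)[(14) + (-8) + (0)] = 6/6 = 1
Dimension check: dim(rho) = sum (mult * dim) = 3*1 + 2*1 + 1*2 = 7 = chi_rho(e) = 7.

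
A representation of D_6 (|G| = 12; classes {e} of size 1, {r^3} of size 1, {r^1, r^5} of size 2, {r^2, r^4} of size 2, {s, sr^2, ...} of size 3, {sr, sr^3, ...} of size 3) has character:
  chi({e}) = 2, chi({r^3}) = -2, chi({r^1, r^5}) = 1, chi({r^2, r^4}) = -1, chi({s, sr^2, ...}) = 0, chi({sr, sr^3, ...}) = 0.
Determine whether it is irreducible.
Irreducible: <chi, chi> = 1.

Working: <chi, chi> = (1/|G|) sum_C |C| * |chi(C)|^2 = (1/12)[1*|2|^2 + 1*|-2|^2 + 2*|1|^2 + 2*|-1|^2 + 3*|0|^2 + 3*|0|^2]
  = (1/12)[(4) + (4) + (2) + (2) + (0) + (0)] = 12/12 = 1.
A character is irreducible iff <chi, chi> = 1, so this representation is irreducible.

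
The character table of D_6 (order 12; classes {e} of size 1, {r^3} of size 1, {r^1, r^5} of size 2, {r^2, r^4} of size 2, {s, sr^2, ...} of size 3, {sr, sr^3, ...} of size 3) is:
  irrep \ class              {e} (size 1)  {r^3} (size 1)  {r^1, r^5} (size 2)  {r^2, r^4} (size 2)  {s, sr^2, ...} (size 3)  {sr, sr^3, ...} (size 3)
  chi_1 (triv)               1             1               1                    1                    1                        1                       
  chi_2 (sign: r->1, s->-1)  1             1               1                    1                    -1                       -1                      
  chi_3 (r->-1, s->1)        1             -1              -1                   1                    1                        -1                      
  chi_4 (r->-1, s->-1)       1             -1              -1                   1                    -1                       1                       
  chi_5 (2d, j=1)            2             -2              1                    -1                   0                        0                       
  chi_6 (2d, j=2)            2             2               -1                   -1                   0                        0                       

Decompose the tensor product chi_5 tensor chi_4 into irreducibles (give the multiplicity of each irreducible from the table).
chi_5 tensor chi_4 = chi_6 (all other irreducibles have multiplicity 0).

Explanation: The character of a tensor product is the pointwise product (chi_5 * chi_4)(C) = chi_5(C) * chi_4(C):
  {e}: (2)*(1), {r^3}: (-2)*(-1), {r^1, r^5}: (1)*(-1), {r^2, r^4}: (-1)*(1), {s, sr^2, ...}: (0)*(-1), {sr, sr^3, ...}: (0)*(1)
so (chi_5 * chi_4) takes values
  {e} -> 2, {r^3} -> 2, {r^1, r^5} -> -1, {r^2, r^4} -> -1, {s, sr^2, ...} -> 0, {sr, sr^3, ...} -> 0.
Now take the inner product of this character with each irreducible chi from the table, <chi_5*chi_4, chi> = (1/12) sum_C |C| (chi_5*chi_4)(C) conj(chi(C)):
  <chi_5*chi_4, chi_1> = (1/12)[1*(2)*conj(1) + 1*(2)*conj(1) + 2*(-1)*conj(1) + 2*(-1)*conj(1) + 3*(0)*conj(1) + 3*(0)*conj(1)]
      = (1/12)[(2) + (2) + (-2) + (-2) + (0) + (0)] = 0/12 = 0
  <chi_5*chi_4, chi_2> = (1/12)[1*(2)*conj(1) + 1*(2)*conj(1) + 2*(-1)*conj(1) + 2*(-1)*conj(1) + 3*(0)*conj(-1) + 3*(0)*conj(-1)]
      = (1/12)[(2) + (2) + (-2) + (-2) + (0) + (0)] = 0/12 = 0
  <chi_5*chi_4, chi_3> = (1/12)[1*(2)*conj(1) + 1*(2)*conj(-1) + 2*(-1)*conj(-1) + 2*(-1)*conj(1) + 3*(0)*conj(1) + 3*(0)*conj(-1)]
      = (1/12)[(2) + (-2) + (2) + (-2) + (0) + (0)] = 0/12 = 0
  <chi_5*chi_4, chi_4> = (1/12)[1*(2)*conj(1) + 1*(2)*conj(-1) + 2*(-1)*conj(-1) + 2*(-1)*conj(1) + 3*(0)*conj(-1) + 3*(0)*conj(1)]
      = (1/12)[(2) + (-2) + (2) + (-2) + (0) + (0)] = 0/12 = 0
  <chi_5*chi_4, chi_5> = (1/12)[1*(2)*conj(2) + 1*(2)*conj(-2) + 2*(-1)*conj(1) + 2*(-1)*conj(-1) + 3*(0)*conj(0) + 3*(0)*conj(0)]
      = (1/12)[(4) + (-4) + (-2) + (2) + (0) + (0)] = 0/12 = 0
  <chi_5*chi_4, chi_6> = (1/12)[1*(2)*conj(2) + 1*(2)*conj(2) + 2*(-1)*conj(-1) + 2*(-1)*conj(-1) + 3*(0)*conj(0) + 3*(0)*conj(0)]
      = (1/12)[(4) + (4) + (2) + (2) + (0) + (0)] = 12/12 = 1
Hence the multiplicities are chi_6: 1. Dimension check: dim(chi_5)*dim(chi_4) = 2*1 = 2 and sum (mult * dim) = 1*2 = 2.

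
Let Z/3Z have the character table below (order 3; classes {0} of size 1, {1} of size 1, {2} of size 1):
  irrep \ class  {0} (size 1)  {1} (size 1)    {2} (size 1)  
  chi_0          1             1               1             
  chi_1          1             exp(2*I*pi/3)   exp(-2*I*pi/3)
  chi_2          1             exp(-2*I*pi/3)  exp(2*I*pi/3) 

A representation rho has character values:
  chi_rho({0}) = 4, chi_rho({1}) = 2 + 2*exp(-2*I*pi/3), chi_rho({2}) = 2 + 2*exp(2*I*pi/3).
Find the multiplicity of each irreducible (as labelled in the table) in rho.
Multiplicities: chi_0: 2, chi_1: 0, chi_2: 2.

Use <chi_rho, chi> = (1/|G|) sum_C |C| * chi_rho(C) * conj(chi(C)) with |G| = 3 for each irreducible chi in the table:
  <chi_rho, chi_0> = (1/3)[1*(4)*conj(1) + 1*(2 + 2*exp(-2*I*pi/3))*conj(1) + 1*(2 + 2*exp(2*I*pi/3))*conj(1)]
      = (1/3)[(4) + (2 + 2*exp(-2*I*pi/3)) + (2 + 2*exp(2*I*pi/3))] = 6/3 = 2
  <chi_rho, chi_1> = (1/3)[1*(4)*conj(1) + 1*(2 + 2*exp(-2*I*pi/3))*conj(exp(2*I*pi/3)) + 1*(2 + 2*exp(2*I*pi/3))*conj(exp(-2*I*pi/3))]
      = (1/3)[(4) + (-2) + (-2)] = 0/3 = 0
  <chi_rho, chi_2> = (1/3)[1*(4)*conj(1) + 1*(2 + 2*exp(-2*I*pi/3))*conj(exp(-2*I*pi/3)) + 1*(2 + 2*exp(2*I*pi/3))*conj(exp(2*I*pi/3))]
      = (1/3)[(4) + (2 + 2*exp(2*I*pi/3)) + (2 + 2*exp(-2*I*pi/3))] = 6/3 = 2
(Exp terms are combined using exp(i*s)*conj(exp(i*t)) = exp(i*(s-t)), and sums of them are collapsed using the identity that for every m > 1 the m distinct m-th roots of unity sum to 0, e.g. 1 + exp(2*I*pi/3) + exp(-2*I*pi/3) = 0.)
Dimension check: dim(rho) = sum (mult * dim) = 2*1 + 0*1 + 2*1 = 4 = chi_rho(e) = 4.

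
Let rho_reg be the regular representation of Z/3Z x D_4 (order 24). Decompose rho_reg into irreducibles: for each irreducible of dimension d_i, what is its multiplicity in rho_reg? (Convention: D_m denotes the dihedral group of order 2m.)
Each irreducible V_i of dimension d_i appears with multiplicity d_i, i.e. rho_reg = (direct sum over all irreducibles V_i) d_i V_i. The irreducible dimensions for Z/3Z x D_4 are 1, 1, 1, 1, 1, 1, 1, 1, 1, 1, 1, 1, 2, 2, 2: 12 irreducibles of dimension 1, each with multiplicity 1; 3 irreducibles of dimension 2, each with multiplicity 2. Total dimension 12*1*1 + 3*2*2 = 24 = |G|.

Why: General theorem: in the regular representation of a finite group G, each irreducible appears with multiplicity equal to its dimension. Check: dim(rho_reg) = sum d_i^2 = 1 + 1 + 1 + 1 + 1 + 1 + 1 + 1 + 1 + 1 + 1 + 1 + 4 + 4 + 4 = 24 = |G|.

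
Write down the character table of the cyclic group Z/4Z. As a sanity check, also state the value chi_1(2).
Character table of Z/4Z (irreps indexed chi_0,...,chi_3 with chi_k(m) = zeta_4^(k*m), zeta_4 = exp(2*pi*i/4)):
  irrep \ class  {0} (size 1)  {1} (size 1)  {2} (size 1)  {3} (size 1)
  chi_0          1             1             1             1           
  chi_1          1             I             -1            -I          
  chi_2          1             -1            1             -1          
  chi_3          1             -I            -1            I           

Spot check: chi_1(2) = zeta_4^(1*2) = zeta_4^2 = -1.

Details: Z/4Z is abelian, so all 4 irreducible complex representations are 1-dimensional. They are given by chi_k(m) = zeta_4^(k*m) for k = 0,...,3. Row orthogonality: sum_m chi_k(m) conj(chi_l(m)) = 4 * [k = l].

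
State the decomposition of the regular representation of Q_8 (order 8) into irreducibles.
Each irreducible V_i of dimension d_i appears with multiplicity d_i, i.e. rho_reg = (direct sum over all irreducibles V_i) d_i V_i. The irreducible dimensions for Q_8 are 1, 1, 1, 1, 2: 4 irreducibles of dimension 1, each with multiplicity 1; 1 irreducible of dimension 2, with multiplicity 2. Total dimension 4*1*1 + 1*2*2 = 8 = |G|.

Working: General theorem: in the regular representation of a finite group G, each irreducible appears with multiplicity equal to its dimension. Check: dim(rho_reg) = sum d_i^2 = 1 + 1 + 1 + 1 + 4 = 8 = |G|.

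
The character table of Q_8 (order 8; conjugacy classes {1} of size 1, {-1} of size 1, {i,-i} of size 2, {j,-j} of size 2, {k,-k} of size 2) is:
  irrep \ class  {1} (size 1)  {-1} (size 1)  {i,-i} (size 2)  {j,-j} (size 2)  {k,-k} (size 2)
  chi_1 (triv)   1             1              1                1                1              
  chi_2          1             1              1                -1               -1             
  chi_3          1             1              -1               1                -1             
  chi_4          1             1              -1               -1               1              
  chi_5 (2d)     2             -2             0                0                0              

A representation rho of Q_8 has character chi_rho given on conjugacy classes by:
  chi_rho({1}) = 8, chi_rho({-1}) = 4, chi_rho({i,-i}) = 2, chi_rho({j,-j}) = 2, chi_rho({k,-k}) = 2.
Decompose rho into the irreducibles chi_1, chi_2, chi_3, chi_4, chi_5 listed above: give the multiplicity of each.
Multiplicities: chi_1: 3, chi_2: 1, chi_3: 1, chi_4: 1, chi_5: 1.

Working: Use <chi_rho, chi> = (1/|G|) sum_C |C| * chi_rho(C) * conj(chi(C)) with |G| = 8 for each irreducible chi in the table:
  <chi_rho, chi_1> = (1/8)[1*(8)*conj(1) + 1*(4)*conj(1) + 2*(2)*conj(1) + 2*(2)*conj(1) + 2*(2)*conj(1)]
      = (1/8)[(8) + (4) + (4) + (4) + (4)] = 24/8 = 3
  <chi_rho, chi_2> = (1/8)[1*(8)*conj(1) + 1*(4)*conj(1) + 2*(2)*conj(1) + 2*(2)*conj(-1) + 2*(2)*conj(-1)]
      = (1/8)[(8) + (4) + (4) + (-4) + (-4)] = 8/8 = 1
  <chi_rho, chi_3> = (1/8)[1*(8)*conj(1) + 1*(4)*conj(1) + 2*(2)*conj(-1) + 2*(2)*conj(1) + 2*(2)*conj(-1)]
      = (1/8)[(8) + (4) + (-4) + (4) + (-4)] = 8/8 = 1
  <chi_rho, chi_4> = (1/8)[1*(8)*conj(1) + 1*(4)*conj(1) + 2*(2)*conj(-1) + 2*(2)*conj(-1) + 2*(2)*conj(1)]
      = (1/8)[(8) + (4) + (-4) + (-4) + (4)] = 8/8 = 1
  <chi_rho, chi_5> = (1/8)[1*(8)*conj(2) + 1*(4)*conj(-2) + 2*(2)*conj(0) + 2*(2)*conj(0) + 2*(2)*conj(0)]
      = (1/8)[(16) + (-8) + (0) + (0) + (0)] = 8/8 = 1
Dimension check: dim(rho) = sum (mult * dim) = 3*1 + 1*1 + 1*1 + 1*1 + 1*2 = 8 = chi_rho(e) = 8.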